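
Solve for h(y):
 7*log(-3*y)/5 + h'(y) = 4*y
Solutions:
 h(y) = C1 + 2*y^2 - 7*y*log(-y)/5 + 7*y*(1 - log(3))/5


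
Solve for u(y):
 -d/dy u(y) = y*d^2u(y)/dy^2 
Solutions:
 u(y) = C1 + C2*log(y)


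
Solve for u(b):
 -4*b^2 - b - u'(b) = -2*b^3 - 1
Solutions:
 u(b) = C1 + b^4/2 - 4*b^3/3 - b^2/2 + b


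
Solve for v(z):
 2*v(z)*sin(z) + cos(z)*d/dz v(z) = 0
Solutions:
 v(z) = C1*cos(z)^2


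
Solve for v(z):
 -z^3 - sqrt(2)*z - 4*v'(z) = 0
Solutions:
 v(z) = C1 - z^4/16 - sqrt(2)*z^2/8


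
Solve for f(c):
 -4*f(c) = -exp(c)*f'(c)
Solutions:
 f(c) = C1*exp(-4*exp(-c))


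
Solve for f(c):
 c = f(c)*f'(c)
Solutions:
 f(c) = -sqrt(C1 + c^2)
 f(c) = sqrt(C1 + c^2)


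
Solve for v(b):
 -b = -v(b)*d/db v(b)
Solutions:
 v(b) = -sqrt(C1 + b^2)
 v(b) = sqrt(C1 + b^2)


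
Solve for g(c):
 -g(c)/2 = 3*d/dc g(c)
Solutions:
 g(c) = C1*exp(-c/6)


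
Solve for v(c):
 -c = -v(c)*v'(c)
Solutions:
 v(c) = -sqrt(C1 + c^2)
 v(c) = sqrt(C1 + c^2)


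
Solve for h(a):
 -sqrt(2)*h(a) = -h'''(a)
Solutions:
 h(a) = C3*exp(2^(1/6)*a) + (C1*sin(2^(1/6)*sqrt(3)*a/2) + C2*cos(2^(1/6)*sqrt(3)*a/2))*exp(-2^(1/6)*a/2)


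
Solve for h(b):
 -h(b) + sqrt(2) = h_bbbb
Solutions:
 h(b) = (C1*sin(sqrt(2)*b/2) + C2*cos(sqrt(2)*b/2))*exp(-sqrt(2)*b/2) + (C3*sin(sqrt(2)*b/2) + C4*cos(sqrt(2)*b/2))*exp(sqrt(2)*b/2) + sqrt(2)


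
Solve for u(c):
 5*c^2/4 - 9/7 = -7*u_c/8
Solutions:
 u(c) = C1 - 10*c^3/21 + 72*c/49


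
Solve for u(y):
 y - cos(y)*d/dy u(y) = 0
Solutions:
 u(y) = C1 + Integral(y/cos(y), y)


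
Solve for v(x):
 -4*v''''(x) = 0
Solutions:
 v(x) = C1 + C2*x + C3*x^2 + C4*x^3


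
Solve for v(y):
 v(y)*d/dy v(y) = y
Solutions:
 v(y) = -sqrt(C1 + y^2)
 v(y) = sqrt(C1 + y^2)


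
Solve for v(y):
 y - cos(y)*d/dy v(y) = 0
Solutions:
 v(y) = C1 + Integral(y/cos(y), y)


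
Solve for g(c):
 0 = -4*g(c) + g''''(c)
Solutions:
 g(c) = C1*exp(-sqrt(2)*c) + C2*exp(sqrt(2)*c) + C3*sin(sqrt(2)*c) + C4*cos(sqrt(2)*c)


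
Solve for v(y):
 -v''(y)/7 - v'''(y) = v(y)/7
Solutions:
 v(y) = C1*exp(y*(-4 + 2*2^(1/3)/(21*sqrt(3981) + 1325)^(1/3) + 2^(2/3)*(21*sqrt(3981) + 1325)^(1/3))/84)*sin(2^(1/3)*sqrt(3)*y*(-2^(1/3)*(21*sqrt(3981) + 1325)^(1/3) + 2/(21*sqrt(3981) + 1325)^(1/3))/84) + C2*exp(y*(-4 + 2*2^(1/3)/(21*sqrt(3981) + 1325)^(1/3) + 2^(2/3)*(21*sqrt(3981) + 1325)^(1/3))/84)*cos(2^(1/3)*sqrt(3)*y*(-2^(1/3)*(21*sqrt(3981) + 1325)^(1/3) + 2/(21*sqrt(3981) + 1325)^(1/3))/84) + C3*exp(-y*(2*2^(1/3)/(21*sqrt(3981) + 1325)^(1/3) + 2 + 2^(2/3)*(21*sqrt(3981) + 1325)^(1/3))/42)


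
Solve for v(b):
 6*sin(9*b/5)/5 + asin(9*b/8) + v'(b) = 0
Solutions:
 v(b) = C1 - b*asin(9*b/8) - sqrt(64 - 81*b^2)/9 + 2*cos(9*b/5)/3


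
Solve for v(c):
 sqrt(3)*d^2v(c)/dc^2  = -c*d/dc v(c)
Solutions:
 v(c) = C1 + C2*erf(sqrt(2)*3^(3/4)*c/6)


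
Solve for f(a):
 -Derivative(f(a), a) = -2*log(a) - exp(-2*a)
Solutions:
 f(a) = C1 + 2*a*log(a) - 2*a - exp(-2*a)/2


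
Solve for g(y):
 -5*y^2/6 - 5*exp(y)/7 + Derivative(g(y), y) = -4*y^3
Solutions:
 g(y) = C1 - y^4 + 5*y^3/18 + 5*exp(y)/7


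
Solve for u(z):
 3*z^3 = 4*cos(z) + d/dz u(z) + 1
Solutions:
 u(z) = C1 + 3*z^4/4 - z - 4*sin(z)


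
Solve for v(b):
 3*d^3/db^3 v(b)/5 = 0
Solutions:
 v(b) = C1 + C2*b + C3*b^2


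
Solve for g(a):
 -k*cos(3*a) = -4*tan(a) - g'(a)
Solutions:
 g(a) = C1 + k*sin(3*a)/3 + 4*log(cos(a))


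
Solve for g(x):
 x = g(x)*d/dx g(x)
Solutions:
 g(x) = -sqrt(C1 + x^2)
 g(x) = sqrt(C1 + x^2)


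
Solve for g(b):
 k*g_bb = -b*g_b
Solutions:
 g(b) = C1 + C2*sqrt(k)*erf(sqrt(2)*b*sqrt(1/k)/2)


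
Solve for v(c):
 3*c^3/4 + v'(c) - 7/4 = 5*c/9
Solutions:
 v(c) = C1 - 3*c^4/16 + 5*c^2/18 + 7*c/4


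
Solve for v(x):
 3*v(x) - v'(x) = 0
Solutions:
 v(x) = C1*exp(3*x)


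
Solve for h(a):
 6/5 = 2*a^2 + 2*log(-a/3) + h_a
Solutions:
 h(a) = C1 - 2*a^3/3 - 2*a*log(-a) + a*(2*log(3) + 16/5)


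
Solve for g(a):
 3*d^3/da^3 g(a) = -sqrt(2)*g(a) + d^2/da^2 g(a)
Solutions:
 g(a) = C1*exp(a*(2*2^(1/3)/(-2 + sqrt(-4 + (-2 + 243*sqrt(2))^2) + 243*sqrt(2))^(1/3) + 4 + 2^(2/3)*(-2 + sqrt(-4 + (-2 + 243*sqrt(2))^2) + 243*sqrt(2))^(1/3))/36)*sin(2^(1/3)*sqrt(3)*a*(-2^(1/3)*(-2 + 27*sqrt(-4/729 + (-2/27 + 9*sqrt(2))^2) + 243*sqrt(2))^(1/3) + 2/(-2 + 27*sqrt(-4/729 + (-2/27 + 9*sqrt(2))^2) + 243*sqrt(2))^(1/3))/36) + C2*exp(a*(2*2^(1/3)/(-2 + sqrt(-4 + (-2 + 243*sqrt(2))^2) + 243*sqrt(2))^(1/3) + 4 + 2^(2/3)*(-2 + sqrt(-4 + (-2 + 243*sqrt(2))^2) + 243*sqrt(2))^(1/3))/36)*cos(2^(1/3)*sqrt(3)*a*(-2^(1/3)*(-2 + 27*sqrt(-4/729 + (-2/27 + 9*sqrt(2))^2) + 243*sqrt(2))^(1/3) + 2/(-2 + 27*sqrt(-4/729 + (-2/27 + 9*sqrt(2))^2) + 243*sqrt(2))^(1/3))/36) + C3*exp(a*(-2^(2/3)*(-2 + sqrt(-4 + (-2 + 243*sqrt(2))^2) + 243*sqrt(2))^(1/3) - 2*2^(1/3)/(-2 + sqrt(-4 + (-2 + 243*sqrt(2))^2) + 243*sqrt(2))^(1/3) + 2)/18)


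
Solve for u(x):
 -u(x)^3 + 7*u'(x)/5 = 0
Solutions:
 u(x) = -sqrt(14)*sqrt(-1/(C1 + 5*x))/2
 u(x) = sqrt(14)*sqrt(-1/(C1 + 5*x))/2


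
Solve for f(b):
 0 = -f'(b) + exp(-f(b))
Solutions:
 f(b) = log(C1 + b)


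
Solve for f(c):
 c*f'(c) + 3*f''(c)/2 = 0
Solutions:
 f(c) = C1 + C2*erf(sqrt(3)*c/3)


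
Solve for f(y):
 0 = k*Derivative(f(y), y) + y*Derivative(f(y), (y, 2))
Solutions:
 f(y) = C1 + y^(1 - re(k))*(C2*sin(log(y)*Abs(im(k))) + C3*cos(log(y)*im(k)))


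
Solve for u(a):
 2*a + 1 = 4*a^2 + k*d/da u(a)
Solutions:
 u(a) = C1 - 4*a^3/(3*k) + a^2/k + a/k


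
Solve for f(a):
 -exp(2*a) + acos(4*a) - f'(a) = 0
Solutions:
 f(a) = C1 + a*acos(4*a) - sqrt(1 - 16*a^2)/4 - exp(2*a)/2


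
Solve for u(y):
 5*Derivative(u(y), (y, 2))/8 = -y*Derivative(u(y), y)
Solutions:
 u(y) = C1 + C2*erf(2*sqrt(5)*y/5)


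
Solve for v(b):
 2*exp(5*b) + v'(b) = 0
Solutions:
 v(b) = C1 - 2*exp(5*b)/5


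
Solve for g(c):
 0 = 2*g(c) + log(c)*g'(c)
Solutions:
 g(c) = C1*exp(-2*li(c))


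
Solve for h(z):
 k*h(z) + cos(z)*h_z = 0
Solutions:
 h(z) = C1*exp(k*(log(sin(z) - 1) - log(sin(z) + 1))/2)


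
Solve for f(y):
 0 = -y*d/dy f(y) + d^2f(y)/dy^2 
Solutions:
 f(y) = C1 + C2*erfi(sqrt(2)*y/2)


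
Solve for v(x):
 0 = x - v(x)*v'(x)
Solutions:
 v(x) = -sqrt(C1 + x^2)
 v(x) = sqrt(C1 + x^2)


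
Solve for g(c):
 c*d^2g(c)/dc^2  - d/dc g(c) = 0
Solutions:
 g(c) = C1 + C2*c^2


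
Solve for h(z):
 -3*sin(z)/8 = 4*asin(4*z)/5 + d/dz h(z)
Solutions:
 h(z) = C1 - 4*z*asin(4*z)/5 - sqrt(1 - 16*z^2)/5 + 3*cos(z)/8


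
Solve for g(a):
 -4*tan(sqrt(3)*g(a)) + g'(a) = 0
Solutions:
 g(a) = sqrt(3)*(pi - asin(C1*exp(4*sqrt(3)*a)))/3
 g(a) = sqrt(3)*asin(C1*exp(4*sqrt(3)*a))/3


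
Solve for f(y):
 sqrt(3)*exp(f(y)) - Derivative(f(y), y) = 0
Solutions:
 f(y) = log(-1/(C1 + sqrt(3)*y))


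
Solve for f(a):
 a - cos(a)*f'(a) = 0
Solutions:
 f(a) = C1 + Integral(a/cos(a), a)


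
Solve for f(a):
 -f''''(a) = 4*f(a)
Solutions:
 f(a) = (C1*sin(a) + C2*cos(a))*exp(-a) + (C3*sin(a) + C4*cos(a))*exp(a)


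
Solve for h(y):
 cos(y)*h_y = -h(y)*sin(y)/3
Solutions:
 h(y) = C1*cos(y)^(1/3)


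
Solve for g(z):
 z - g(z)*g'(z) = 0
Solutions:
 g(z) = -sqrt(C1 + z^2)
 g(z) = sqrt(C1 + z^2)


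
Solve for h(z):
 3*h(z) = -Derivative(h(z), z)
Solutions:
 h(z) = C1*exp(-3*z)


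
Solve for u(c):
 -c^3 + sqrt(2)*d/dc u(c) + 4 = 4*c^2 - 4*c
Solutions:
 u(c) = C1 + sqrt(2)*c^4/8 + 2*sqrt(2)*c^3/3 - sqrt(2)*c^2 - 2*sqrt(2)*c


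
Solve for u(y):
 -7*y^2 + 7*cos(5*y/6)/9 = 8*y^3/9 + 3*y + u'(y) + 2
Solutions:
 u(y) = C1 - 2*y^4/9 - 7*y^3/3 - 3*y^2/2 - 2*y + 14*sin(5*y/6)/15


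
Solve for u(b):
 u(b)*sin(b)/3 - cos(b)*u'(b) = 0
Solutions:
 u(b) = C1/cos(b)^(1/3)


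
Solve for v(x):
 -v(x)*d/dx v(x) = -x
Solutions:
 v(x) = -sqrt(C1 + x^2)
 v(x) = sqrt(C1 + x^2)


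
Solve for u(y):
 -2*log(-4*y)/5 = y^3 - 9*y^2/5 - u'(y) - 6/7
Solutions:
 u(y) = C1 + y^4/4 - 3*y^3/5 + 2*y*log(-y)/5 + 4*y*(-11 + 7*log(2))/35


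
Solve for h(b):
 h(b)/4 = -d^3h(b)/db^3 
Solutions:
 h(b) = C3*exp(-2^(1/3)*b/2) + (C1*sin(2^(1/3)*sqrt(3)*b/4) + C2*cos(2^(1/3)*sqrt(3)*b/4))*exp(2^(1/3)*b/4)


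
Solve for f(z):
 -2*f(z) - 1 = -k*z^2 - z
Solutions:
 f(z) = k*z^2/2 + z/2 - 1/2


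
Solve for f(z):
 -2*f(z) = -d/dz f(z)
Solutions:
 f(z) = C1*exp(2*z)


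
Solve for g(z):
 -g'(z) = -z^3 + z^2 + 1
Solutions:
 g(z) = C1 + z^4/4 - z^3/3 - z


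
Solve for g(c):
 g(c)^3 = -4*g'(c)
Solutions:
 g(c) = -sqrt(2)*sqrt(-1/(C1 - c))
 g(c) = sqrt(2)*sqrt(-1/(C1 - c))


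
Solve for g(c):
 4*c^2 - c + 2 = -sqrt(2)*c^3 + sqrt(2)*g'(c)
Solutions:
 g(c) = C1 + c^4/4 + 2*sqrt(2)*c^3/3 - sqrt(2)*c^2/4 + sqrt(2)*c


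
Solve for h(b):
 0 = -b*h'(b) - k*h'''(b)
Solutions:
 h(b) = C1 + Integral(C2*airyai(b*(-1/k)^(1/3)) + C3*airybi(b*(-1/k)^(1/3)), b)


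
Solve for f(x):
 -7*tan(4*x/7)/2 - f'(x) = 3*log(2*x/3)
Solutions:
 f(x) = C1 - 3*x*log(x) - 3*x*log(2) + 3*x + 3*x*log(3) + 49*log(cos(4*x/7))/8


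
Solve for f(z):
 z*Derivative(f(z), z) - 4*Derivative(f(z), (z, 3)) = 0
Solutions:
 f(z) = C1 + Integral(C2*airyai(2^(1/3)*z/2) + C3*airybi(2^(1/3)*z/2), z)


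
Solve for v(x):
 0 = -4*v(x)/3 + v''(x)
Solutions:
 v(x) = C1*exp(-2*sqrt(3)*x/3) + C2*exp(2*sqrt(3)*x/3)


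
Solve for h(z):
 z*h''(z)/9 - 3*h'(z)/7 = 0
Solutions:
 h(z) = C1 + C2*z^(34/7)


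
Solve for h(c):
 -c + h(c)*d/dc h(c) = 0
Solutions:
 h(c) = -sqrt(C1 + c^2)
 h(c) = sqrt(C1 + c^2)


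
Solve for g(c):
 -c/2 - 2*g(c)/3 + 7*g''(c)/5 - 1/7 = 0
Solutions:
 g(c) = C1*exp(-sqrt(210)*c/21) + C2*exp(sqrt(210)*c/21) - 3*c/4 - 3/14


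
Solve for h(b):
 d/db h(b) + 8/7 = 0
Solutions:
 h(b) = C1 - 8*b/7


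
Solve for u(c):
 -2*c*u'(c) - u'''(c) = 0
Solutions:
 u(c) = C1 + Integral(C2*airyai(-2^(1/3)*c) + C3*airybi(-2^(1/3)*c), c)


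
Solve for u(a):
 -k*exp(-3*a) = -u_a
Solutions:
 u(a) = C1 - k*exp(-3*a)/3


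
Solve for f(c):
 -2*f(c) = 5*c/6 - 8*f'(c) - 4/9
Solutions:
 f(c) = C1*exp(c/4) - 5*c/12 - 13/9


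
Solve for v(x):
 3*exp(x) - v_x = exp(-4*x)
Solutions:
 v(x) = C1 + 3*exp(x) + exp(-4*x)/4


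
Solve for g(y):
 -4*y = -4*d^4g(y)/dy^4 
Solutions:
 g(y) = C1 + C2*y + C3*y^2 + C4*y^3 + y^5/120


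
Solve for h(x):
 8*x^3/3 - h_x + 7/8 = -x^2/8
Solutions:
 h(x) = C1 + 2*x^4/3 + x^3/24 + 7*x/8


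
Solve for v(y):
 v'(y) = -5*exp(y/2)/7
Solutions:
 v(y) = C1 - 10*exp(y/2)/7


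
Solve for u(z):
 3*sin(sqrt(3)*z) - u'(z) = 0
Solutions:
 u(z) = C1 - sqrt(3)*cos(sqrt(3)*z)


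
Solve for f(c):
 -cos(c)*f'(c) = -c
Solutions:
 f(c) = C1 + Integral(c/cos(c), c)


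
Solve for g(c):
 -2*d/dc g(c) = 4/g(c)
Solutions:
 g(c) = -sqrt(C1 - 4*c)
 g(c) = sqrt(C1 - 4*c)


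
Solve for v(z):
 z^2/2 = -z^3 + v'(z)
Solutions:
 v(z) = C1 + z^4/4 + z^3/6


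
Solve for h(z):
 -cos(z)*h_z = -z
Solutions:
 h(z) = C1 + Integral(z/cos(z), z)


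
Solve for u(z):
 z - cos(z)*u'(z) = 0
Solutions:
 u(z) = C1 + Integral(z/cos(z), z)


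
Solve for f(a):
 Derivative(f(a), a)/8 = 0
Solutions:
 f(a) = C1


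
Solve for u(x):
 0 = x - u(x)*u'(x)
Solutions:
 u(x) = -sqrt(C1 + x^2)
 u(x) = sqrt(C1 + x^2)


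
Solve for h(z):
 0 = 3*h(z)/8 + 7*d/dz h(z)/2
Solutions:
 h(z) = C1*exp(-3*z/28)


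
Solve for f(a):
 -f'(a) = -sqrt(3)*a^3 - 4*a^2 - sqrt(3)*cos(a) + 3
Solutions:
 f(a) = C1 + sqrt(3)*a^4/4 + 4*a^3/3 - 3*a + sqrt(3)*sin(a)


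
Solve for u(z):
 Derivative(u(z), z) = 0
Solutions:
 u(z) = C1


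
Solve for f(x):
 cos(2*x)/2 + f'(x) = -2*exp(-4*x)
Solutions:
 f(x) = C1 - sin(2*x)/4 + exp(-4*x)/2


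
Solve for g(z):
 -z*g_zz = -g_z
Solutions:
 g(z) = C1 + C2*z^2


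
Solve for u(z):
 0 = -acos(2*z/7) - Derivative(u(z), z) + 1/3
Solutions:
 u(z) = C1 - z*acos(2*z/7) + z/3 + sqrt(49 - 4*z^2)/2


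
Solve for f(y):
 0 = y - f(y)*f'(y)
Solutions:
 f(y) = -sqrt(C1 + y^2)
 f(y) = sqrt(C1 + y^2)


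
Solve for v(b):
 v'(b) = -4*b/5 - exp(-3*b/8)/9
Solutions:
 v(b) = C1 - 2*b^2/5 + 8*exp(-3*b/8)/27


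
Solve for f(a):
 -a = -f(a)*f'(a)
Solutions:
 f(a) = -sqrt(C1 + a^2)
 f(a) = sqrt(C1 + a^2)


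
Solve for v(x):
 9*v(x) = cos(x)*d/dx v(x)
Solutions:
 v(x) = C1*sqrt(sin(x) + 1)*(sin(x)^4 + 4*sin(x)^3 + 6*sin(x)^2 + 4*sin(x) + 1)/(sqrt(sin(x) - 1)*(sin(x)^4 - 4*sin(x)^3 + 6*sin(x)^2 - 4*sin(x) + 1))


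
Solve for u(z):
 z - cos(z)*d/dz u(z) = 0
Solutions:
 u(z) = C1 + Integral(z/cos(z), z)


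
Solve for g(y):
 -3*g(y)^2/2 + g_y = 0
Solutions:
 g(y) = -2/(C1 + 3*y)


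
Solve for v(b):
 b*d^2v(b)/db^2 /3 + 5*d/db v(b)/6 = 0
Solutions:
 v(b) = C1 + C2/b^(3/2)


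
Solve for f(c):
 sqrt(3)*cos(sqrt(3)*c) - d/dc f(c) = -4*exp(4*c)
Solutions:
 f(c) = C1 + exp(4*c) + sin(sqrt(3)*c)


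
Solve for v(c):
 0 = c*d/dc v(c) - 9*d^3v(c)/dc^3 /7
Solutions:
 v(c) = C1 + Integral(C2*airyai(21^(1/3)*c/3) + C3*airybi(21^(1/3)*c/3), c)


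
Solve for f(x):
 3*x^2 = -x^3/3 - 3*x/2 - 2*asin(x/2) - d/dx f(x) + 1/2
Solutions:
 f(x) = C1 - x^4/12 - x^3 - 3*x^2/4 - 2*x*asin(x/2) + x/2 - 2*sqrt(4 - x^2)


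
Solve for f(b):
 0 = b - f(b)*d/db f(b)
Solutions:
 f(b) = -sqrt(C1 + b^2)
 f(b) = sqrt(C1 + b^2)


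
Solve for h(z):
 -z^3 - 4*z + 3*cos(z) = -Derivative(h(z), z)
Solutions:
 h(z) = C1 + z^4/4 + 2*z^2 - 3*sin(z)


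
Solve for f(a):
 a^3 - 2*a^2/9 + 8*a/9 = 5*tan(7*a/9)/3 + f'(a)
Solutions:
 f(a) = C1 + a^4/4 - 2*a^3/27 + 4*a^2/9 + 15*log(cos(7*a/9))/7


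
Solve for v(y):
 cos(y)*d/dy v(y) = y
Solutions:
 v(y) = C1 + Integral(y/cos(y), y)


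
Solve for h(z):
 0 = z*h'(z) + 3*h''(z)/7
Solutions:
 h(z) = C1 + C2*erf(sqrt(42)*z/6)


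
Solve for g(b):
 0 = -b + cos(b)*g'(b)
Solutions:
 g(b) = C1 + Integral(b/cos(b), b)


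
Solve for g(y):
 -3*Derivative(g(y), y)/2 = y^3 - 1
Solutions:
 g(y) = C1 - y^4/6 + 2*y/3


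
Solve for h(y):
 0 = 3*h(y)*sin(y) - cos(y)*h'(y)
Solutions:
 h(y) = C1/cos(y)^3


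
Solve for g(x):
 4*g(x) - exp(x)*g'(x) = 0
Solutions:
 g(x) = C1*exp(-4*exp(-x))


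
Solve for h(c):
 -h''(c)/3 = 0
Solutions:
 h(c) = C1 + C2*c


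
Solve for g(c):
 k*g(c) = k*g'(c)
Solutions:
 g(c) = C1*exp(c)


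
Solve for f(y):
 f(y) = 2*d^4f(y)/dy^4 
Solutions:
 f(y) = C1*exp(-2^(3/4)*y/2) + C2*exp(2^(3/4)*y/2) + C3*sin(2^(3/4)*y/2) + C4*cos(2^(3/4)*y/2)


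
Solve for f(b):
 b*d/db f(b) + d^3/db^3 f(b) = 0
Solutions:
 f(b) = C1 + Integral(C2*airyai(-b) + C3*airybi(-b), b)


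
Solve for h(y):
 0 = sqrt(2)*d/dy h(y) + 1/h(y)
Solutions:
 h(y) = -sqrt(C1 - sqrt(2)*y)
 h(y) = sqrt(C1 - sqrt(2)*y)


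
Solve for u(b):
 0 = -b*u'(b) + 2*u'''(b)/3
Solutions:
 u(b) = C1 + Integral(C2*airyai(2^(2/3)*3^(1/3)*b/2) + C3*airybi(2^(2/3)*3^(1/3)*b/2), b)


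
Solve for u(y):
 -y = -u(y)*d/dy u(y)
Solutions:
 u(y) = -sqrt(C1 + y^2)
 u(y) = sqrt(C1 + y^2)


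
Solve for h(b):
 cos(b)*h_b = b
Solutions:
 h(b) = C1 + Integral(b/cos(b), b)


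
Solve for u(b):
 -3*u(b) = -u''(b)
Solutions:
 u(b) = C1*exp(-sqrt(3)*b) + C2*exp(sqrt(3)*b)


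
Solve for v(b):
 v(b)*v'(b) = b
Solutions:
 v(b) = -sqrt(C1 + b^2)
 v(b) = sqrt(C1 + b^2)


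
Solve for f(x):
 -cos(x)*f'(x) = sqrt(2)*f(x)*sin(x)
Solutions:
 f(x) = C1*cos(x)^(sqrt(2))


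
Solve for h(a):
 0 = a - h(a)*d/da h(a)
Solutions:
 h(a) = -sqrt(C1 + a^2)
 h(a) = sqrt(C1 + a^2)


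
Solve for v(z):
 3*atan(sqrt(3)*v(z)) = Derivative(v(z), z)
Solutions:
 Integral(1/atan(sqrt(3)*_y), (_y, v(z))) = C1 + 3*z


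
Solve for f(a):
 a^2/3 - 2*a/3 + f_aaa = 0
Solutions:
 f(a) = C1 + C2*a + C3*a^2 - a^5/180 + a^4/36


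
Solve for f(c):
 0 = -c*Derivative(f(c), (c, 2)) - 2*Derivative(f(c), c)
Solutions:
 f(c) = C1 + C2/c


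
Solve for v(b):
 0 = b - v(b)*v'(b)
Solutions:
 v(b) = -sqrt(C1 + b^2)
 v(b) = sqrt(C1 + b^2)


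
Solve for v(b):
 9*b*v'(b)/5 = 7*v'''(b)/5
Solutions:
 v(b) = C1 + Integral(C2*airyai(21^(2/3)*b/7) + C3*airybi(21^(2/3)*b/7), b)


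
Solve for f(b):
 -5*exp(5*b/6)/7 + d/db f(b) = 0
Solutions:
 f(b) = C1 + 6*exp(5*b/6)/7


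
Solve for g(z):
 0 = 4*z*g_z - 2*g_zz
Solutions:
 g(z) = C1 + C2*erfi(z)


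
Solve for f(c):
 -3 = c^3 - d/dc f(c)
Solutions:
 f(c) = C1 + c^4/4 + 3*c


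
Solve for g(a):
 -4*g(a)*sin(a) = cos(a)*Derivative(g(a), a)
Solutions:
 g(a) = C1*cos(a)^4


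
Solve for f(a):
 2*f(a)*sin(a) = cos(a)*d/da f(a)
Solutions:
 f(a) = C1/cos(a)^2


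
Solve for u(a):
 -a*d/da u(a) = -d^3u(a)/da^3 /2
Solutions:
 u(a) = C1 + Integral(C2*airyai(2^(1/3)*a) + C3*airybi(2^(1/3)*a), a)


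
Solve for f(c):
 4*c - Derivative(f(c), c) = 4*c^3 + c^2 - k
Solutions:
 f(c) = C1 - c^4 - c^3/3 + 2*c^2 + c*k


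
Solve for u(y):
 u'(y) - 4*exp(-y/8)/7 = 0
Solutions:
 u(y) = C1 - 32*exp(-y/8)/7


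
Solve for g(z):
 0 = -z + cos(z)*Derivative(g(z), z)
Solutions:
 g(z) = C1 + Integral(z/cos(z), z)


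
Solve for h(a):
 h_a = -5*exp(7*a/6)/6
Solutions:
 h(a) = C1 - 5*exp(7*a/6)/7


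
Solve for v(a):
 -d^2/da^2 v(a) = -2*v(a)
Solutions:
 v(a) = C1*exp(-sqrt(2)*a) + C2*exp(sqrt(2)*a)


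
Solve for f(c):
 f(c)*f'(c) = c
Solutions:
 f(c) = -sqrt(C1 + c^2)
 f(c) = sqrt(C1 + c^2)


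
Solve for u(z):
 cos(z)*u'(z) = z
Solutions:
 u(z) = C1 + Integral(z/cos(z), z)


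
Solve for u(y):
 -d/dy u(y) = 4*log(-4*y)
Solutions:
 u(y) = C1 - 4*y*log(-y) + 4*y*(1 - 2*log(2))


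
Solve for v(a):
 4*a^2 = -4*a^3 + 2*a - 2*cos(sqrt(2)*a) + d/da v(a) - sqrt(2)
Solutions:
 v(a) = C1 + a^4 + 4*a^3/3 - a^2 + sqrt(2)*a + sqrt(2)*sin(sqrt(2)*a)


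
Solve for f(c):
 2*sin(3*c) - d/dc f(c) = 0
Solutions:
 f(c) = C1 - 2*cos(3*c)/3


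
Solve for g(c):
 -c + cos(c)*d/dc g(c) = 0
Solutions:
 g(c) = C1 + Integral(c/cos(c), c)


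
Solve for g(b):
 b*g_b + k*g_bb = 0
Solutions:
 g(b) = C1 + C2*sqrt(k)*erf(sqrt(2)*b*sqrt(1/k)/2)


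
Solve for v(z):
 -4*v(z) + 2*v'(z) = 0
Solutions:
 v(z) = C1*exp(2*z)


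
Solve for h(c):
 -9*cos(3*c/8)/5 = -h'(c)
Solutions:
 h(c) = C1 + 24*sin(3*c/8)/5


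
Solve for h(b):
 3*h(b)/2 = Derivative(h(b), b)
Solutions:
 h(b) = C1*exp(3*b/2)


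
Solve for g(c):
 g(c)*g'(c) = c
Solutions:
 g(c) = -sqrt(C1 + c^2)
 g(c) = sqrt(C1 + c^2)


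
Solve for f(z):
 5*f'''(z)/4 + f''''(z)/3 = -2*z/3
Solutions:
 f(z) = C1 + C2*z + C3*z^2 + C4*exp(-15*z/4) - z^4/45 + 16*z^3/675


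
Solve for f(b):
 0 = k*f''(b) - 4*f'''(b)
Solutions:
 f(b) = C1 + C2*b + C3*exp(b*k/4)


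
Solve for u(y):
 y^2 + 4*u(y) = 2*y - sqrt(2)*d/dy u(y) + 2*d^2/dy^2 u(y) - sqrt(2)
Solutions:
 u(y) = C1*exp(y*(sqrt(2) + sqrt(34))/4) + C2*exp(y*(-sqrt(34) + sqrt(2))/4) - y^2/4 + sqrt(2)*y/8 + y/2 - 3*sqrt(2)/8 - 5/16


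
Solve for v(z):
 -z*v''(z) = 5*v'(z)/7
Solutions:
 v(z) = C1 + C2*z^(2/7)


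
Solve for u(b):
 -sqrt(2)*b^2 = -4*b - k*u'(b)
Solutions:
 u(b) = C1 + sqrt(2)*b^3/(3*k) - 2*b^2/k


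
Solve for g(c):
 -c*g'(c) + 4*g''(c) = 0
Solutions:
 g(c) = C1 + C2*erfi(sqrt(2)*c/4)


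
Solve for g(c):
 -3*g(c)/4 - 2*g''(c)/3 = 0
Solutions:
 g(c) = C1*sin(3*sqrt(2)*c/4) + C2*cos(3*sqrt(2)*c/4)


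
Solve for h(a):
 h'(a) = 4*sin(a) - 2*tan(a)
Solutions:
 h(a) = C1 + 2*log(cos(a)) - 4*cos(a)


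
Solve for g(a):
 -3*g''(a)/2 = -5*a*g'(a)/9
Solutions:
 g(a) = C1 + C2*erfi(sqrt(15)*a/9)


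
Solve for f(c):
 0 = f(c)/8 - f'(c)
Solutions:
 f(c) = C1*exp(c/8)


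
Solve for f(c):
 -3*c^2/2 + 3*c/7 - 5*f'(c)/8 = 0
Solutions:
 f(c) = C1 - 4*c^3/5 + 12*c^2/35


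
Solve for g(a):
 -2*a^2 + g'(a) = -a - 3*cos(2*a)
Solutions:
 g(a) = C1 + 2*a^3/3 - a^2/2 - 3*sin(2*a)/2


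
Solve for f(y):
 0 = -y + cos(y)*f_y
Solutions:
 f(y) = C1 + Integral(y/cos(y), y)


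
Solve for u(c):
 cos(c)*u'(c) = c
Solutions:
 u(c) = C1 + Integral(c/cos(c), c)


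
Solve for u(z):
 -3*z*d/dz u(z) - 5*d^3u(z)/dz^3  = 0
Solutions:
 u(z) = C1 + Integral(C2*airyai(-3^(1/3)*5^(2/3)*z/5) + C3*airybi(-3^(1/3)*5^(2/3)*z/5), z)


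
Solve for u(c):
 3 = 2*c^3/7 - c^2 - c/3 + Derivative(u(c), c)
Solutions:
 u(c) = C1 - c^4/14 + c^3/3 + c^2/6 + 3*c


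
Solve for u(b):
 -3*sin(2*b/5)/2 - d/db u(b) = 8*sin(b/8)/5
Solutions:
 u(b) = C1 + 64*cos(b/8)/5 + 15*cos(2*b/5)/4


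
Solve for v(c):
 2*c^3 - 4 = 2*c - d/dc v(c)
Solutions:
 v(c) = C1 - c^4/2 + c^2 + 4*c


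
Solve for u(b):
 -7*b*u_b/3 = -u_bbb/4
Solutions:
 u(b) = C1 + Integral(C2*airyai(28^(1/3)*3^(2/3)*b/3) + C3*airybi(28^(1/3)*3^(2/3)*b/3), b)


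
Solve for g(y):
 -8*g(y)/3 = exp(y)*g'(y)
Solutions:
 g(y) = C1*exp(8*exp(-y)/3)


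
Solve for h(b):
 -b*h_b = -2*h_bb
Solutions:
 h(b) = C1 + C2*erfi(b/2)


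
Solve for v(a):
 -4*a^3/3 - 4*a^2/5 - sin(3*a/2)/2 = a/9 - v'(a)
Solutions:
 v(a) = C1 + a^4/3 + 4*a^3/15 + a^2/18 - cos(3*a/2)/3


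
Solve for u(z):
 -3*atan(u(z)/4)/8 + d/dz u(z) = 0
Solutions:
 Integral(1/atan(_y/4), (_y, u(z))) = C1 + 3*z/8


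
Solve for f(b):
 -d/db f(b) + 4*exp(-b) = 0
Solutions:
 f(b) = C1 - 4*exp(-b)


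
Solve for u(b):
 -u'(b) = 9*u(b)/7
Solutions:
 u(b) = C1*exp(-9*b/7)


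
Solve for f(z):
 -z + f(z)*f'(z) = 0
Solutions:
 f(z) = -sqrt(C1 + z^2)
 f(z) = sqrt(C1 + z^2)


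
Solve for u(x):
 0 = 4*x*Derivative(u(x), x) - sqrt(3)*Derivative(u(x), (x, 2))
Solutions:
 u(x) = C1 + C2*erfi(sqrt(2)*3^(3/4)*x/3)


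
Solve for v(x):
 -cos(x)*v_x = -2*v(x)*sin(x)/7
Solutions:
 v(x) = C1/cos(x)^(2/7)


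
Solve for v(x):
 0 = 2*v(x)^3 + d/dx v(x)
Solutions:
 v(x) = -sqrt(2)*sqrt(-1/(C1 - 2*x))/2
 v(x) = sqrt(2)*sqrt(-1/(C1 - 2*x))/2


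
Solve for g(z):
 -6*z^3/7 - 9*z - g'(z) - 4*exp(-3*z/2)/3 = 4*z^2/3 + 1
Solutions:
 g(z) = C1 - 3*z^4/14 - 4*z^3/9 - 9*z^2/2 - z + 8*exp(-3*z/2)/9


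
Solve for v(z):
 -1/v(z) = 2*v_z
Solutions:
 v(z) = -sqrt(C1 - z)
 v(z) = sqrt(C1 - z)


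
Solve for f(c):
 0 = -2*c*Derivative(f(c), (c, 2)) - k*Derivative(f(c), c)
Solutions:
 f(c) = C1 + c^(1 - re(k)/2)*(C2*sin(log(c)*Abs(im(k))/2) + C3*cos(log(c)*im(k)/2))


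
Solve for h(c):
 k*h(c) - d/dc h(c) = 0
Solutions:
 h(c) = C1*exp(c*k)


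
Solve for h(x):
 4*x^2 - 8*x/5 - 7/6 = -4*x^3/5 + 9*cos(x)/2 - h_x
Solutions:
 h(x) = C1 - x^4/5 - 4*x^3/3 + 4*x^2/5 + 7*x/6 + 9*sin(x)/2


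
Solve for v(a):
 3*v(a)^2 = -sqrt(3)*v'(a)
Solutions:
 v(a) = 1/(C1 + sqrt(3)*a)


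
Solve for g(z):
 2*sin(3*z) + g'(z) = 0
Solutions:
 g(z) = C1 + 2*cos(3*z)/3


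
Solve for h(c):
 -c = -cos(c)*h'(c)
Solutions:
 h(c) = C1 + Integral(c/cos(c), c)


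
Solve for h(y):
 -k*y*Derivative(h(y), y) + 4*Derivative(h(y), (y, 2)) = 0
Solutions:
 h(y) = Piecewise((-sqrt(2)*sqrt(pi)*C1*erf(sqrt(2)*y*sqrt(-k)/4)/sqrt(-k) - C2, (k > 0) | (k < 0)), (-C1*y - C2, True))


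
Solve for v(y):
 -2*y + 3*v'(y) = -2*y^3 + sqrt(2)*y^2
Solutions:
 v(y) = C1 - y^4/6 + sqrt(2)*y^3/9 + y^2/3


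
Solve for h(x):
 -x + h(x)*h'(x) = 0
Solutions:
 h(x) = -sqrt(C1 + x^2)
 h(x) = sqrt(C1 + x^2)


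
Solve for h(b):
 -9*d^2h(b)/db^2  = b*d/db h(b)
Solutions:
 h(b) = C1 + C2*erf(sqrt(2)*b/6)


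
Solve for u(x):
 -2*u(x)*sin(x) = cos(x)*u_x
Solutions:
 u(x) = C1*cos(x)^2


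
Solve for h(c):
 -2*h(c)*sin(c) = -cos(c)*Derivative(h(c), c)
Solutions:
 h(c) = C1/cos(c)^2


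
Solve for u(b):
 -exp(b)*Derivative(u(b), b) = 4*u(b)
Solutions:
 u(b) = C1*exp(4*exp(-b))


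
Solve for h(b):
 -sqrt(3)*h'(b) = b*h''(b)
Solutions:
 h(b) = C1 + C2*b^(1 - sqrt(3))


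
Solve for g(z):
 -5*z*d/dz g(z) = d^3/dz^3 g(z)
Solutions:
 g(z) = C1 + Integral(C2*airyai(-5^(1/3)*z) + C3*airybi(-5^(1/3)*z), z)


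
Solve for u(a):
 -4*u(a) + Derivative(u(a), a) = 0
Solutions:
 u(a) = C1*exp(4*a)


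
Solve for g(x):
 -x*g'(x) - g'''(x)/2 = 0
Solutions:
 g(x) = C1 + Integral(C2*airyai(-2^(1/3)*x) + C3*airybi(-2^(1/3)*x), x)


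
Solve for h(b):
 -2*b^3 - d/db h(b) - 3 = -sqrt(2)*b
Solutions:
 h(b) = C1 - b^4/2 + sqrt(2)*b^2/2 - 3*b


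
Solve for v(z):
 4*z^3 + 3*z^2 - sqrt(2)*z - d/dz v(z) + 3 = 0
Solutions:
 v(z) = C1 + z^4 + z^3 - sqrt(2)*z^2/2 + 3*z


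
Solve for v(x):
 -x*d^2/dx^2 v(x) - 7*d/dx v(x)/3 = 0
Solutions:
 v(x) = C1 + C2/x^(4/3)


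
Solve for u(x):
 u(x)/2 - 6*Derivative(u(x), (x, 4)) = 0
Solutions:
 u(x) = C1*exp(-sqrt(2)*3^(3/4)*x/6) + C2*exp(sqrt(2)*3^(3/4)*x/6) + C3*sin(sqrt(2)*3^(3/4)*x/6) + C4*cos(sqrt(2)*3^(3/4)*x/6)


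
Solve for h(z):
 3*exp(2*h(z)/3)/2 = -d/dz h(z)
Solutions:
 h(z) = 3*log(-sqrt(-1/(C1 - 3*z))) + 3*log(3)/2
 h(z) = 3*log(-1/(C1 - 3*z))/2 + 3*log(3)/2


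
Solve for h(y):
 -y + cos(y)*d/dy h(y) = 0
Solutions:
 h(y) = C1 + Integral(y/cos(y), y)


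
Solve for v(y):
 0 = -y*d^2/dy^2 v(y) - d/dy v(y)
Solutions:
 v(y) = C1 + C2*log(y)


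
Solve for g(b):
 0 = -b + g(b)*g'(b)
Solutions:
 g(b) = -sqrt(C1 + b^2)
 g(b) = sqrt(C1 + b^2)


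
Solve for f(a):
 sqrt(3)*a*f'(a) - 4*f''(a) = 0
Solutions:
 f(a) = C1 + C2*erfi(sqrt(2)*3^(1/4)*a/4)


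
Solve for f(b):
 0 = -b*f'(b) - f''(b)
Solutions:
 f(b) = C1 + C2*erf(sqrt(2)*b/2)


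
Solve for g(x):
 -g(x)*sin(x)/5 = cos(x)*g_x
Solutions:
 g(x) = C1*cos(x)^(1/5)


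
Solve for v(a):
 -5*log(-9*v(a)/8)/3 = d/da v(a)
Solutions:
 3*Integral(1/(log(-_y) - 3*log(2) + 2*log(3)), (_y, v(a)))/5 = C1 - a


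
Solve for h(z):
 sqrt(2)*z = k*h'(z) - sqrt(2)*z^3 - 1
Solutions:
 h(z) = C1 + sqrt(2)*z^4/(4*k) + sqrt(2)*z^2/(2*k) + z/k


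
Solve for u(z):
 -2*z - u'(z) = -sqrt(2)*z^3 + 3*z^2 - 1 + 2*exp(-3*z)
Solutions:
 u(z) = C1 + sqrt(2)*z^4/4 - z^3 - z^2 + z + 2*exp(-3*z)/3


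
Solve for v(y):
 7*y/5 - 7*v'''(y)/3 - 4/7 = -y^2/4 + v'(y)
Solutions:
 v(y) = C1 + C2*sin(sqrt(21)*y/7) + C3*cos(sqrt(21)*y/7) + y^3/12 + 7*y^2/10 - 73*y/42


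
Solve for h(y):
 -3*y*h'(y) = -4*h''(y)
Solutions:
 h(y) = C1 + C2*erfi(sqrt(6)*y/4)


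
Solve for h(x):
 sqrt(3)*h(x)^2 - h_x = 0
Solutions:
 h(x) = -1/(C1 + sqrt(3)*x)


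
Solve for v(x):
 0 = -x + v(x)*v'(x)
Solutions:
 v(x) = -sqrt(C1 + x^2)
 v(x) = sqrt(C1 + x^2)


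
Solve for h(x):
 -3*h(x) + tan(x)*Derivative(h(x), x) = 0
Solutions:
 h(x) = C1*sin(x)^3


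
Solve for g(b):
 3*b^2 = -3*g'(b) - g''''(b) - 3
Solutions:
 g(b) = C1 + C4*exp(-3^(1/3)*b) - b^3/3 - b + (C2*sin(3^(5/6)*b/2) + C3*cos(3^(5/6)*b/2))*exp(3^(1/3)*b/2)


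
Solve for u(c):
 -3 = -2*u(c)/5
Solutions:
 u(c) = 15/2


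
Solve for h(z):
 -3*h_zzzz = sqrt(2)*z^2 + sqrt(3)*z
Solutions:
 h(z) = C1 + C2*z + C3*z^2 + C4*z^3 - sqrt(2)*z^6/1080 - sqrt(3)*z^5/360


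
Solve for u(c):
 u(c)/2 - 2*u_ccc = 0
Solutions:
 u(c) = C3*exp(2^(1/3)*c/2) + (C1*sin(2^(1/3)*sqrt(3)*c/4) + C2*cos(2^(1/3)*sqrt(3)*c/4))*exp(-2^(1/3)*c/4)


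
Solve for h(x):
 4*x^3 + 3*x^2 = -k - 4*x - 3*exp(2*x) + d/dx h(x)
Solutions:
 h(x) = C1 + k*x + x^4 + x^3 + 2*x^2 + 3*exp(2*x)/2


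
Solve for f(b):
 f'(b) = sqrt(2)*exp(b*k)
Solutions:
 f(b) = C1 + sqrt(2)*exp(b*k)/k


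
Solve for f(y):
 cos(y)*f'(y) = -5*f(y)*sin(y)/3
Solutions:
 f(y) = C1*cos(y)^(5/3)


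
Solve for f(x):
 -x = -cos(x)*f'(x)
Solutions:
 f(x) = C1 + Integral(x/cos(x), x)


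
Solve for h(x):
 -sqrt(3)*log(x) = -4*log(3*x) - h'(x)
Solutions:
 h(x) = C1 - 4*x*log(x) + sqrt(3)*x*log(x) - x*log(81) - sqrt(3)*x + 4*x


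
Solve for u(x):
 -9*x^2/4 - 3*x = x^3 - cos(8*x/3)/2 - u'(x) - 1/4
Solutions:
 u(x) = C1 + x^4/4 + 3*x^3/4 + 3*x^2/2 - x/4 - 3*sin(8*x/3)/16


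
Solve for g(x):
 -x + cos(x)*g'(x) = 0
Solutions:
 g(x) = C1 + Integral(x/cos(x), x)


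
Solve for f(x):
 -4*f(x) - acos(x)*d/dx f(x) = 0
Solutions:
 f(x) = C1*exp(-4*Integral(1/acos(x), x))


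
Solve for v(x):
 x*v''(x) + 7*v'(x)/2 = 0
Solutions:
 v(x) = C1 + C2/x^(5/2)


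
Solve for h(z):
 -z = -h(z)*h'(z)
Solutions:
 h(z) = -sqrt(C1 + z^2)
 h(z) = sqrt(C1 + z^2)


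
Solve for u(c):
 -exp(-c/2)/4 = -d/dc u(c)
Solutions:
 u(c) = C1 - exp(-c/2)/2


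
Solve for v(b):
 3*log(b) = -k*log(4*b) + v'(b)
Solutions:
 v(b) = C1 + b*k*log(b) - b*k + b*k*log(4) + 3*b*log(b) - 3*b


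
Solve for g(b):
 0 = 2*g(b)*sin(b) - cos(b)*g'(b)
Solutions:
 g(b) = C1/cos(b)^2


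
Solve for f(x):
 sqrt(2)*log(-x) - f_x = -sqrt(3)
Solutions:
 f(x) = C1 + sqrt(2)*x*log(-x) + x*(-sqrt(2) + sqrt(3))


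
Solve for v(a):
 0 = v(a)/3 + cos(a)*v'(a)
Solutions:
 v(a) = C1*(sin(a) - 1)^(1/6)/(sin(a) + 1)^(1/6)


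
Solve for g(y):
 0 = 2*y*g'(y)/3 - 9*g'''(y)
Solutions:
 g(y) = C1 + Integral(C2*airyai(2^(1/3)*y/3) + C3*airybi(2^(1/3)*y/3), y)


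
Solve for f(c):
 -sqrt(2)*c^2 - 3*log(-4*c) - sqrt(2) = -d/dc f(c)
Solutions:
 f(c) = C1 + sqrt(2)*c^3/3 + 3*c*log(-c) + c*(-3 + sqrt(2) + 6*log(2))


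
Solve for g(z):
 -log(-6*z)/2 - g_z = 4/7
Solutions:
 g(z) = C1 - z*log(-z)/2 + z*(-7*log(6) - 1)/14


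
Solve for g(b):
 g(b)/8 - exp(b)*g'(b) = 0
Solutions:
 g(b) = C1*exp(-exp(-b)/8)


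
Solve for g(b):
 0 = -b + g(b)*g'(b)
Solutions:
 g(b) = -sqrt(C1 + b^2)
 g(b) = sqrt(C1 + b^2)


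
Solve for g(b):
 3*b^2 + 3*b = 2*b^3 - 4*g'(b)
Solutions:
 g(b) = C1 + b^4/8 - b^3/4 - 3*b^2/8


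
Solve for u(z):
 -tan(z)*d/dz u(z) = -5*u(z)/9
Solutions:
 u(z) = C1*sin(z)^(5/9)


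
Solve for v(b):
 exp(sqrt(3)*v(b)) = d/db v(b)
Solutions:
 v(b) = sqrt(3)*(2*log(-1/(C1 + b)) - log(3))/6


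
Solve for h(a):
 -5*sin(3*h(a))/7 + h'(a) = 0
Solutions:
 -5*a/7 + log(cos(3*h(a)) - 1)/6 - log(cos(3*h(a)) + 1)/6 = C1


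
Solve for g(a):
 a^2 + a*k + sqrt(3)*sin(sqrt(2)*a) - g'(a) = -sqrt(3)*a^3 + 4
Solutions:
 g(a) = C1 + sqrt(3)*a^4/4 + a^3/3 + a^2*k/2 - 4*a - sqrt(6)*cos(sqrt(2)*a)/2


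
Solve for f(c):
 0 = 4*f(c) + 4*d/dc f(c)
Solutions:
 f(c) = C1*exp(-c)


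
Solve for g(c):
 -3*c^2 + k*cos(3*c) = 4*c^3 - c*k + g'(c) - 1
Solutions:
 g(c) = C1 - c^4 - c^3 + c^2*k/2 + c + k*sin(3*c)/3


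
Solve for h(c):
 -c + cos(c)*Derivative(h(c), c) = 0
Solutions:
 h(c) = C1 + Integral(c/cos(c), c)


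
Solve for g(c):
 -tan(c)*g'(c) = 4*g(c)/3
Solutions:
 g(c) = C1/sin(c)^(4/3)


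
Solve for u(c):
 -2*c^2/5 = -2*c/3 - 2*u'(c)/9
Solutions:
 u(c) = C1 + 3*c^3/5 - 3*c^2/2


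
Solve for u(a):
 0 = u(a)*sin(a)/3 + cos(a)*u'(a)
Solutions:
 u(a) = C1*cos(a)^(1/3)


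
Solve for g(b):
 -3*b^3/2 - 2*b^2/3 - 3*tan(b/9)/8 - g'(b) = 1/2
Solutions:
 g(b) = C1 - 3*b^4/8 - 2*b^3/9 - b/2 + 27*log(cos(b/9))/8


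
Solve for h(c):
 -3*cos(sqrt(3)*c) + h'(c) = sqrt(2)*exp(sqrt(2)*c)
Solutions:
 h(c) = C1 + exp(sqrt(2)*c) + sqrt(3)*sin(sqrt(3)*c)


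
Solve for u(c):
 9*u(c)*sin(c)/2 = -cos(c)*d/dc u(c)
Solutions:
 u(c) = C1*cos(c)^(9/2)


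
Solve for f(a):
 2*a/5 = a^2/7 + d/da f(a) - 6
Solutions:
 f(a) = C1 - a^3/21 + a^2/5 + 6*a


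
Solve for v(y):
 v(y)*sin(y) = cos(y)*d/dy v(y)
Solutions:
 v(y) = C1/cos(y)


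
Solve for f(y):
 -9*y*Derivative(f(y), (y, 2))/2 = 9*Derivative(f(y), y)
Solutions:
 f(y) = C1 + C2/y


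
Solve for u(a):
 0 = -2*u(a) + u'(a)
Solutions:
 u(a) = C1*exp(2*a)


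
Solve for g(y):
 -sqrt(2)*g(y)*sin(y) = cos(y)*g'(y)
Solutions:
 g(y) = C1*cos(y)^(sqrt(2))


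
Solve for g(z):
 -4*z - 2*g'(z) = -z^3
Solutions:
 g(z) = C1 + z^4/8 - z^2


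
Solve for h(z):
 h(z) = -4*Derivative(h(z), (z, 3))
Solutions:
 h(z) = C3*exp(-2^(1/3)*z/2) + (C1*sin(2^(1/3)*sqrt(3)*z/4) + C2*cos(2^(1/3)*sqrt(3)*z/4))*exp(2^(1/3)*z/4)


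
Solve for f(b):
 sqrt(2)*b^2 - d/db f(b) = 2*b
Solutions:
 f(b) = C1 + sqrt(2)*b^3/3 - b^2


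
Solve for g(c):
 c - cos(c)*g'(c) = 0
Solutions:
 g(c) = C1 + Integral(c/cos(c), c)


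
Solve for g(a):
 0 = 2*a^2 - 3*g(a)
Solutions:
 g(a) = 2*a^2/3


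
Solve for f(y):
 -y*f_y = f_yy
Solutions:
 f(y) = C1 + C2*erf(sqrt(2)*y/2)


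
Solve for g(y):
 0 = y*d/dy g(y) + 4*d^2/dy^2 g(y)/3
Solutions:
 g(y) = C1 + C2*erf(sqrt(6)*y/4)


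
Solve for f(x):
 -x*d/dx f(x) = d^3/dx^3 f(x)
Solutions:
 f(x) = C1 + Integral(C2*airyai(-x) + C3*airybi(-x), x)


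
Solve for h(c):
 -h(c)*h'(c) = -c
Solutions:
 h(c) = -sqrt(C1 + c^2)
 h(c) = sqrt(C1 + c^2)


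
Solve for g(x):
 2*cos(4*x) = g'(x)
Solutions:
 g(x) = C1 + sin(4*x)/2


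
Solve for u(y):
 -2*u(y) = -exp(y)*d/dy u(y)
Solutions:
 u(y) = C1*exp(-2*exp(-y))


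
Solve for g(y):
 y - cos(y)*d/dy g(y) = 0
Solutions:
 g(y) = C1 + Integral(y/cos(y), y)


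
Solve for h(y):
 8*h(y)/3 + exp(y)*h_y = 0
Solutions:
 h(y) = C1*exp(8*exp(-y)/3)


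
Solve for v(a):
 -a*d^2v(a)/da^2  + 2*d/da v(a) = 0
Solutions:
 v(a) = C1 + C2*a^3


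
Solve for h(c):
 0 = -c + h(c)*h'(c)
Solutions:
 h(c) = -sqrt(C1 + c^2)
 h(c) = sqrt(C1 + c^2)


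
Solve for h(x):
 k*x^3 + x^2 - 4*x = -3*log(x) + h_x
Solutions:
 h(x) = C1 + k*x^4/4 + x^3/3 - 2*x^2 + 3*x*log(x) - 3*x


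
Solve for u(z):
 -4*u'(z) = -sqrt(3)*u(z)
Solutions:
 u(z) = C1*exp(sqrt(3)*z/4)


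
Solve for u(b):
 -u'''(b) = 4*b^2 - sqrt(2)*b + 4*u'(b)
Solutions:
 u(b) = C1 + C2*sin(2*b) + C3*cos(2*b) - b^3/3 + sqrt(2)*b^2/8 + b/2


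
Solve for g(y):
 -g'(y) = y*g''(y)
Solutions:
 g(y) = C1 + C2*log(y)


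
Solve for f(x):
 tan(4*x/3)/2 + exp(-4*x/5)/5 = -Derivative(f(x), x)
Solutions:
 f(x) = C1 - 3*log(tan(4*x/3)^2 + 1)/16 + exp(-4*x/5)/4


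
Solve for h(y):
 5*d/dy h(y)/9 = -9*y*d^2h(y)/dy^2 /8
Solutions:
 h(y) = C1 + C2*y^(41/81)


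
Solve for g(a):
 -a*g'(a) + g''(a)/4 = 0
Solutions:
 g(a) = C1 + C2*erfi(sqrt(2)*a)


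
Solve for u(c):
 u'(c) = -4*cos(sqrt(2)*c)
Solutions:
 u(c) = C1 - 2*sqrt(2)*sin(sqrt(2)*c)


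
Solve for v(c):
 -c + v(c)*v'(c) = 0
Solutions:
 v(c) = -sqrt(C1 + c^2)
 v(c) = sqrt(C1 + c^2)


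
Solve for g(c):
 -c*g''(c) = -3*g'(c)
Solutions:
 g(c) = C1 + C2*c^4


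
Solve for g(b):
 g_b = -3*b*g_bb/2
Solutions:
 g(b) = C1 + C2*b^(1/3)


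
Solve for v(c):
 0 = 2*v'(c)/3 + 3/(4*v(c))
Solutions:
 v(c) = -sqrt(C1 - 9*c)/2
 v(c) = sqrt(C1 - 9*c)/2


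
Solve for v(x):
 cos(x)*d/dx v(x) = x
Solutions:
 v(x) = C1 + Integral(x/cos(x), x)


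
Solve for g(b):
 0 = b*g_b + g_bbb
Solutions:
 g(b) = C1 + Integral(C2*airyai(-b) + C3*airybi(-b), b)


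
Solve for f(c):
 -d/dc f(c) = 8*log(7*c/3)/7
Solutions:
 f(c) = C1 - 8*c*log(c)/7 - 8*c*log(7)/7 + 8*c/7 + 8*c*log(3)/7


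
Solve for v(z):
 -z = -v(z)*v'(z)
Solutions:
 v(z) = -sqrt(C1 + z^2)
 v(z) = sqrt(C1 + z^2)


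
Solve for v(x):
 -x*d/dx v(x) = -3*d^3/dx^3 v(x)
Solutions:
 v(x) = C1 + Integral(C2*airyai(3^(2/3)*x/3) + C3*airybi(3^(2/3)*x/3), x)


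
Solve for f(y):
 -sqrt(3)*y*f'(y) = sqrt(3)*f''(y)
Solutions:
 f(y) = C1 + C2*erf(sqrt(2)*y/2)


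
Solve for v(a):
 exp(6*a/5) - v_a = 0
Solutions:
 v(a) = C1 + 5*exp(6*a/5)/6


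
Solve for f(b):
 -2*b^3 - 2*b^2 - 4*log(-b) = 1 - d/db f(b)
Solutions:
 f(b) = C1 + b^4/2 + 2*b^3/3 + 4*b*log(-b) - 3*b


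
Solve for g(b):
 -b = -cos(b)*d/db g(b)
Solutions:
 g(b) = C1 + Integral(b/cos(b), b)


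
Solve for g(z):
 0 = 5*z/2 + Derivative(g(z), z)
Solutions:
 g(z) = C1 - 5*z^2/4


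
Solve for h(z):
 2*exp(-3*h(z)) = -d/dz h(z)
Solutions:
 h(z) = log(C1 - 6*z)/3
 h(z) = log((-3^(1/3) - 3^(5/6)*I)*(C1 - 2*z)^(1/3)/2)
 h(z) = log((-3^(1/3) + 3^(5/6)*I)*(C1 - 2*z)^(1/3)/2)


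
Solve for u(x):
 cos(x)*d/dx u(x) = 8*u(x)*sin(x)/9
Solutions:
 u(x) = C1/cos(x)^(8/9)


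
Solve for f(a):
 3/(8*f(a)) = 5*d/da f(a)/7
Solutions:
 f(a) = -sqrt(C1 + 105*a)/10
 f(a) = sqrt(C1 + 105*a)/10


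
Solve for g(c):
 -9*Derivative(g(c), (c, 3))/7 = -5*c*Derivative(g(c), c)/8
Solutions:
 g(c) = C1 + Integral(C2*airyai(105^(1/3)*c/6) + C3*airybi(105^(1/3)*c/6), c)


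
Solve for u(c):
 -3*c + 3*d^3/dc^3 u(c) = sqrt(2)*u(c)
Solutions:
 u(c) = C3*exp(2^(1/6)*3^(2/3)*c/3) - 3*sqrt(2)*c/2 + (C1*sin(6^(1/6)*c/2) + C2*cos(6^(1/6)*c/2))*exp(-2^(1/6)*3^(2/3)*c/6)


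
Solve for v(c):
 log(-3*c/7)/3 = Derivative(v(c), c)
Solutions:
 v(c) = C1 + c*log(-c)/3 + c*(-log(7) - 1 + log(3))/3


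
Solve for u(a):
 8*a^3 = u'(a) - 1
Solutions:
 u(a) = C1 + 2*a^4 + a


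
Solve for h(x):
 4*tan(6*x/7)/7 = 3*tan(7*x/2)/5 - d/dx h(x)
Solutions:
 h(x) = C1 + 2*log(cos(6*x/7))/3 - 6*log(cos(7*x/2))/35


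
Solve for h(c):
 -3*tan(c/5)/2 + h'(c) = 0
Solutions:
 h(c) = C1 - 15*log(cos(c/5))/2


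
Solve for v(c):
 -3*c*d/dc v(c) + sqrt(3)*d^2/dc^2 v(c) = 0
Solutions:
 v(c) = C1 + C2*erfi(sqrt(2)*3^(1/4)*c/2)


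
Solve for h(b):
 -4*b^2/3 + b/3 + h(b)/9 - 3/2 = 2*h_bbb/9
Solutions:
 h(b) = C3*exp(2^(2/3)*b/2) + 12*b^2 - 3*b + (C1*sin(2^(2/3)*sqrt(3)*b/4) + C2*cos(2^(2/3)*sqrt(3)*b/4))*exp(-2^(2/3)*b/4) + 27/2


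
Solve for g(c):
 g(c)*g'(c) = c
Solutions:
 g(c) = -sqrt(C1 + c^2)
 g(c) = sqrt(C1 + c^2)


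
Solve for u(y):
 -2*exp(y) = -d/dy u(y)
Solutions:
 u(y) = C1 + 2*exp(y)


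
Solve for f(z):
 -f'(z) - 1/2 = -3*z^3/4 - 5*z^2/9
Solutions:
 f(z) = C1 + 3*z^4/16 + 5*z^3/27 - z/2


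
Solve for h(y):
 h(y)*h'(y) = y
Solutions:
 h(y) = -sqrt(C1 + y^2)
 h(y) = sqrt(C1 + y^2)


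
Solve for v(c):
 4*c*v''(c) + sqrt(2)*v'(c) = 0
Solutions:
 v(c) = C1 + C2*c^(1 - sqrt(2)/4)


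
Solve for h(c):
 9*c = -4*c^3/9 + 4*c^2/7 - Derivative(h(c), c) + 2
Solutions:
 h(c) = C1 - c^4/9 + 4*c^3/21 - 9*c^2/2 + 2*c


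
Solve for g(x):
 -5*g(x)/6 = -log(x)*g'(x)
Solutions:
 g(x) = C1*exp(5*li(x)/6)


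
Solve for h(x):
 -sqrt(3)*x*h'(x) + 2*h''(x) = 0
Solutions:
 h(x) = C1 + C2*erfi(3^(1/4)*x/2)


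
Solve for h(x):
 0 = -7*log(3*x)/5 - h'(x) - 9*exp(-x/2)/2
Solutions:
 h(x) = C1 - 7*x*log(x)/5 + 7*x*(1 - log(3))/5 + 9*exp(-x/2)


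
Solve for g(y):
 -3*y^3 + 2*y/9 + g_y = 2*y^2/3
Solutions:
 g(y) = C1 + 3*y^4/4 + 2*y^3/9 - y^2/9


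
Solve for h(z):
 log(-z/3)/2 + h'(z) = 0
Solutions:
 h(z) = C1 - z*log(-z)/2 + z*(1 + log(3))/2


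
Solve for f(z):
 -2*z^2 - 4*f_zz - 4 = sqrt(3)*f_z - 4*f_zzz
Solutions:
 f(z) = C1 + C2*exp(z*(1 - sqrt(1 + sqrt(3)))/2) + C3*exp(z*(1 + sqrt(1 + sqrt(3)))/2) - 2*sqrt(3)*z^3/9 + 8*z^2/3 - 76*sqrt(3)*z/9 - 16*z/3


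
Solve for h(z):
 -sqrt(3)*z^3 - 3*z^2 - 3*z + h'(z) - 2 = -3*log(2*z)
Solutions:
 h(z) = C1 + sqrt(3)*z^4/4 + z^3 + 3*z^2/2 - 3*z*log(z) - z*log(8) + 5*z


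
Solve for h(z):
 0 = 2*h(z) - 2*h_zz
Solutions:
 h(z) = C1*exp(-z) + C2*exp(z)


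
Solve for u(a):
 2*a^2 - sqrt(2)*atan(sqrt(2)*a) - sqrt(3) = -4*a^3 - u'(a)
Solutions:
 u(a) = C1 - a^4 - 2*a^3/3 + sqrt(3)*a + sqrt(2)*(a*atan(sqrt(2)*a) - sqrt(2)*log(2*a^2 + 1)/4)


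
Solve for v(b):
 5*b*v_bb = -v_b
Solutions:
 v(b) = C1 + C2*b^(4/5)


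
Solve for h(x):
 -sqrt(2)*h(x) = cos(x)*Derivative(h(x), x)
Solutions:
 h(x) = C1*(sin(x) - 1)^(sqrt(2)/2)/(sin(x) + 1)^(sqrt(2)/2)


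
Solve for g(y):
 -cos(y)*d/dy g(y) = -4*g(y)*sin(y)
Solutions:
 g(y) = C1/cos(y)^4
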